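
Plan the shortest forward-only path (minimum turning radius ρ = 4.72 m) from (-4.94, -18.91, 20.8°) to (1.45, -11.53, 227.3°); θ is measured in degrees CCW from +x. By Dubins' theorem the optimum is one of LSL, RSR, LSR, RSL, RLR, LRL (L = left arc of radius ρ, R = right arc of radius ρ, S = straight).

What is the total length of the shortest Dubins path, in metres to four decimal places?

28.6668 m

Let ψ = atan2(Δy, Δx) = atan2(7.38, 6.39) = 49.1122° be the start→goal bearing.
Normalize: d = |goal − start| / ρ = 9.761993/4.72 = 2.068219, α = (θ_start − ψ) mod 360° = 331.6878° = 5.789044 rad, β = (θ_goal − ψ) mod 360° = 178.1878° = 3.109963 rad.
Common terms: sin α = -0.474276, cos α = 0.880376, sin β = 0.031624, cos β = -0.999500, cos(α−β) = -0.894934, d² = 4.277529. Work in radians in the unit-radius frame; every candidate has L = ρ·(t + p + q).
LSL: p² = 2 + d² − 2cos(α−β) + 2d(sin α − sin β) = 5.974773; p = √p² = 2.444335; φ = atan2(cos β − cos α, d + sin α − sin β) = -0.877392 rad; t = (φ − α) mod 2π = 5.899935 rad, q = (β − φ) mod 2π = 3.987355 rad → L = 4.72·(5.899935 + 2.444335 + 3.987355) = 4.72·12.331625 = 58.205270 m
RSR: p² = 2 + d² − 2cos(α−β) + 2d(sin β − sin α) = 10.160022; p = √p² = 3.187479; φ = atan2(cos α − cos β, d − sin α + sin β) = 0.630773 rad; t = (α − φ) mod 2π = 5.158271 rad, q = (φ − β) mod 2π = 3.803995 rad → L = 4.72·(5.158271 + 3.187479 + 3.803995) = 4.72·12.149745 = 57.346795 m
LSR: p² = d² − 2 + 2cos(α−β) + 2d(sin α + sin β) = -1.343342 < 0 → infeasible
RSL: p² = d² − 2 + 2cos(α−β) − 2d(sin α + sin β) = 2.318663; p = √p² = 1.522716; φ = atan2(cos α + cos β, d − sin α − sin β) − atan2(2, p) = -0.967473 rad; t = (α − φ) mod 2π = 0.473332 rad, q = (β − φ) mod 2π = 4.077437 rad → L = 4.72·(0.473332 + 1.522716 + 4.077437) = 4.72·6.073484 = 28.666845 m
RLR: c = (6 − d² + 2cos(α−β) + 2d(sin α − sin β))/8 = -0.270003; p = 2π − arccos c = 4.438993 rad; φ = atan2(cos α − cos β, d − sin α + sin β) = 0.630773 rad; t = (α − φ + p/2) mod 2π = 1.094582 rad, q = (α − β − t + p) mod 2π = 6.023491 rad → L = 4.72·(1.094582 + 4.438993 + 6.023491) = 4.72·11.557067 = 54.549354 m
LRL: c = (6 − d² + 2cos(α−β) − 2d(sin α − sin β))/8 = 0.253153; p = 2π − arccos c = 4.968327 rad; φ = atan2(cos β − cos α, d + sin α − sin β) = -0.877392 rad; t = (φ − α + p/2) mod 2π = 2.100913 rad, q = (β − α − t + p) mod 2π = 0.188334 rad → L = 4.72·(2.100913 + 4.968327 + 0.188334) = 4.72·7.257574 = 34.255751 m
Shortest: RSL with L = 28.666845 m ≈ 28.6668 m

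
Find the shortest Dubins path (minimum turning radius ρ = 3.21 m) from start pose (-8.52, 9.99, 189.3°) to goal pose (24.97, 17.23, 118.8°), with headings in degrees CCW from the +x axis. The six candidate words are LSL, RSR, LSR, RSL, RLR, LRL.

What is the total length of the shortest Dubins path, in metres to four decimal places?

Let ψ = atan2(Δy, Δx) = atan2(7.24, 33.49) = 12.1987° be the start→goal bearing.
Normalize: d = |goal − start| / ρ = 34.263650/3.21 = 10.674034, α = (θ_start − ψ) mod 360° = 177.1013° = 3.091001 rad, β = (θ_goal − ψ) mod 360° = 106.6013° = 1.860544 rad.
Common terms: sin α = 0.050570, cos α = -0.998721, sin β = 0.958316, cos β = -0.285710, cos(α−β) = 0.333807, d² = 113.935006. Work in radians in the unit-radius frame; every candidate has L = ρ·(t + p + q).
LSL: p² = 2 + d² − 2cos(α−β) + 2d(sin α − sin β) = 95.888773; p = √p² = 9.792281; φ = atan2(cos β − cos α, d + sin α − sin β) = 0.072878 rad; t = (φ − α) mod 2π = 3.265063 rad, q = (β − φ) mod 2π = 1.787666 rad → L = 3.21·(3.265063 + 9.792281 + 1.787666) = 3.21·14.845010 = 47.652481 m
RSR: p² = 2 + d² − 2cos(α−β) + 2d(sin β − sin α) = 134.646012; p = √p² = 11.603707; φ = atan2(cos α − cos β, d − sin α + sin β) = -0.061486 rad; t = (α − φ) mod 2π = 3.152486 rad, q = (φ − β) mod 2π = 4.361156 rad → L = 3.21·(3.152486 + 11.603707 + 4.361156) = 3.21·19.117349 = 61.366691 m
LSR: p² = d² − 2 + 2cos(α−β) + 2d(sin α + sin β) = 134.140396; p = √p² = 11.581900; φ = atan2(−cos α − cos β, d + sin α + sin β) − atan2(−2, p) = 0.280498 rad; t = (φ − α) mod 2π = 3.472683 rad, q = (φ − β) mod 2π = 4.703140 rad → L = 3.21·(3.472683 + 11.581900 + 4.703140) = 3.21·19.757722 = 63.422287 m
RSL: p² = d² − 2 + 2cos(α−β) − 2d(sin α + sin β) = 91.064844; p = √p² = 9.542790; φ = atan2(cos α + cos β, d − sin α − sin β) − atan2(2, p) = -0.338711 rad; t = (α − φ) mod 2π = 3.429712 rad, q = (β − φ) mod 2π = 2.199255 rad → L = 3.21·(3.429712 + 9.542790 + 2.199255) = 3.21·15.171757 = 48.701338 m
RLR: c = (6 − d² + 2cos(α−β) + 2d(sin α − sin β))/8 = -15.830751, |c| > 1 → infeasible
LRL: c = (6 − d² + 2cos(α−β) − 2d(sin α − sin β))/8 = -10.986097, |c| > 1 → infeasible
Shortest: LSL with L = 47.652481 m ≈ 47.6525 m

47.6525 m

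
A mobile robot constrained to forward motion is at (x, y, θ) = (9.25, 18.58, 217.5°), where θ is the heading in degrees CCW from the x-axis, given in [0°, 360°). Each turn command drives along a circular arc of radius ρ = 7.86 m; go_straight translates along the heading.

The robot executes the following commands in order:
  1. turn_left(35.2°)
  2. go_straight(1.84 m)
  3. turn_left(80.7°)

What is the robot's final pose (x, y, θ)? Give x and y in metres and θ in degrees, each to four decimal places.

set_pose: (x, y, θ) = (9.2500, 18.5800, 217.5000°), ρ = 7.86
turn_left(35.2°): centre at ρ to the left, rotate +35.2° → (6.5304, 14.6816, 252.7000°)
go_straight(1.84): x += 1.84·cos θ, y += 1.84·sin θ → (5.9833, 12.9248, 252.7000°)
turn_left(80.7°): centre at ρ to the left, rotate +80.7° → (9.9683, 3.5594, 333.4000°)

(9.9683, 3.5594, 333.4000°)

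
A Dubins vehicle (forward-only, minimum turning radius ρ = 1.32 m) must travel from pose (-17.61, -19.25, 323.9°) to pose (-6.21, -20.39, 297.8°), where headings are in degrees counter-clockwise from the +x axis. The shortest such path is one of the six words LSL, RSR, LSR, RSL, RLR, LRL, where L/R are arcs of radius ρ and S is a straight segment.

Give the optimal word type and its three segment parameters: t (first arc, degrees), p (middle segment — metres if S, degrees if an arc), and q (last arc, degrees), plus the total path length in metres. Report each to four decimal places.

Let ψ = atan2(Δy, Δx) = atan2(-1.14, 11.40) = -5.7106° be the start→goal bearing.
Normalize: d = |goal − start| / ρ = 11.456858/1.32 = 8.679438, α = (θ_start − ψ) mod 360° = 329.6106° = 5.752790 rad, β = (θ_goal − ψ) mod 360° = 303.5106° = 5.297259 rad.
Common terms: sin α = -0.505874, cos α = 0.862607, sin β = -0.833784, cos β = 0.552091, cos(α−β) = 0.898028, d² = 75.332645. Work in radians in the unit-radius frame; every candidate has L = ρ·(t + p + q).
LSL: p² = 2 + d² − 2cos(α−β) + 2d(sin α − sin β) = 81.228729; p = √p² = 9.012698; φ = atan2(cos β − cos α, d + sin α − sin β) = -0.034460 rad; t = (φ − α) mod 2π = 0.495935 rad, q = (β − φ) mod 2π = 5.331719 rad → L = 1.32·(0.495935 + 9.012698 + 5.331719) = 1.32·14.840353 = 19.589265 m
RSR: p² = 2 + d² − 2cos(α−β) + 2d(sin β − sin α) = 69.844450; p = √p² = 8.357299; φ = atan2(cos α − cos β, d − sin α + sin β) = 0.037164 rad; t = (α − φ) mod 2π = 5.715626 rad, q = (φ − β) mod 2π = 1.023090 rad → L = 1.32·(5.715626 + 8.357299 + 1.023090) = 1.32·15.096015 = 19.926740 m
LSR: p² = d² − 2 + 2cos(α−β) + 2d(sin α + sin β) = 51.873742; p = √p² = 7.202343; φ = atan2(−cos α − cos β, d + sin α + sin β) − atan2(−2, p) = 0.080454 rad; t = (φ − α) mod 2π = 0.610849 rad, q = (φ − β) mod 2π = 1.066380 rad → L = 1.32·(0.610849 + 7.202343 + 1.066380) = 1.32·8.879572 = 11.721035 m
RSL: p² = d² − 2 + 2cos(α−β) − 2d(sin α + sin β) = 98.383658; p = √p² = 9.918854; φ = atan2(cos α + cos β, d − sin α − sin β) − atan2(2, p) = -0.058695 rad; t = (α − φ) mod 2π = 5.811486 rad, q = (β − φ) mod 2π = 5.355955 rad → L = 1.32·(5.811486 + 9.918854 + 5.355955) = 1.32·21.086294 = 27.833908 m
RLR: c = (6 − d² + 2cos(α−β) + 2d(sin α − sin β))/8 = -7.730556, |c| > 1 → infeasible
LRL: c = (6 − d² + 2cos(α−β) − 2d(sin α − sin β))/8 = -9.153591, |c| > 1 → infeasible
Shortest: LSR with L = 11.721035 m ≈ 11.7210 m
Convert LSR to answer units (arcs ×180/π): t = 0.610849·180/π = 34.9991°, p = ρ·p = 1.32·7.202343 = 9.5071 m, q = 1.066380·180/π = 61.0991°, L = 11.7210 m.

LSR: t = 34.9991°, p = 9.5071 m, q = 61.0991°, L = 11.7210 m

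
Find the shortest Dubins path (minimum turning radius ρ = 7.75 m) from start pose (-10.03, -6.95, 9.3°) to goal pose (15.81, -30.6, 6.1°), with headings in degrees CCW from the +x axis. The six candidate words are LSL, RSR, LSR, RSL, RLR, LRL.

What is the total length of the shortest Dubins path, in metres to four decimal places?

Let ψ = atan2(Δy, Δx) = atan2(-23.65, 25.84) = -42.4662° be the start→goal bearing.
Normalize: d = |goal − start| / ρ = 35.028961/7.75 = 4.519866, α = (θ_start − ψ) mod 360° = 51.7662° = 0.903491 rad, β = (θ_goal − ψ) mod 360° = 48.5662° = 0.847641 rad.
Common terms: sin α = 0.785492, cos α = 0.618871, sin β = 0.749721, cos β = 0.661754, cos(α−β) = 0.998441, d² = 20.429188. Work in radians in the unit-radius frame; every candidate has L = ρ·(t + p + q).
LSL: p² = 2 + d² − 2cos(α−β) + 2d(sin α − sin β) = 20.755668; p = √p² = 4.555839; φ = atan2(cos β − cos α, d + sin α − sin β) = 0.009413 rad; t = (φ − α) mod 2π = 5.389107 rad, q = (β − φ) mod 2π = 0.838228 rad → L = 7.75·(5.389107 + 4.555839 + 0.838228) = 7.75·10.783174 = 83.569595 m
RSR: p² = 2 + d² − 2cos(α−β) + 2d(sin β − sin α) = 20.108945; p = √p² = 4.484300; φ = atan2(cos α − cos β, d − sin α + sin β) = -0.009563 rad; t = (α − φ) mod 2π = 0.913054 rad, q = (φ − β) mod 2π = 5.425982 rad → L = 7.75·(0.913054 + 4.484300 + 5.425982) = 7.75·10.823336 = 83.880852 m
LSR: p² = d² − 2 + 2cos(α−β) + 2d(sin α + sin β) = 34.303989; p = √p² = 5.856961; φ = atan2(−cos α − cos β, d + sin α + sin β) − atan2(−2, p) = 0.120635 rad; t = (φ − α) mod 2π = 5.500329 rad, q = (φ − β) mod 2π = 5.556179 rad → L = 7.75·(5.500329 + 5.856961 + 5.556179) = 7.75·16.913469 = 131.079381 m
RSL: p² = d² − 2 + 2cos(α−β) − 2d(sin α + sin β) = 6.548150; p = √p² = 2.558935; φ = atan2(cos α + cos β, d − sin α − sin β) − atan2(2, p) = -0.258092 rad; t = (α − φ) mod 2π = 1.161583 rad, q = (β − φ) mod 2π = 1.105733 rad → L = 7.75·(1.161583 + 2.558935 + 1.105733) = 7.75·4.826251 = 37.403445 m
RLR: c = (6 − d² + 2cos(α−β) + 2d(sin α − sin β))/8 = -1.513618, |c| > 1 → infeasible
LRL: c = (6 − d² + 2cos(α−β) − 2d(sin α − sin β))/8 = -1.594458, |c| > 1 → infeasible
Shortest: RSL with L = 37.403445 m ≈ 37.4034 m

37.4034 m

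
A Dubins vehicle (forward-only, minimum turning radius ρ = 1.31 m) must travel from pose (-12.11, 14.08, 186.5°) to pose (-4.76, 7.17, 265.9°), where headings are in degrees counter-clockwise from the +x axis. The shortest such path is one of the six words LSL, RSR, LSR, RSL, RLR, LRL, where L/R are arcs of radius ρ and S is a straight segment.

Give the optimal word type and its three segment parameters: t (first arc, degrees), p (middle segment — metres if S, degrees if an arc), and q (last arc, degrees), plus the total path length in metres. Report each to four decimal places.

LSR: t = 149.3480°, p = 7.6354 m, q = 69.9480°, L = 12.6494 m

Let ψ = atan2(Δy, Δx) = atan2(-6.91, 7.35) = -43.2327° be the start→goal bearing.
Normalize: d = |goal − start| / ρ = 10.088142/1.31 = 7.700871, α = (θ_start − ψ) mod 360° = 229.7327° = 4.009591 rad, β = (θ_goal − ψ) mod 360° = 309.1327° = 5.395383 rad.
Common terms: sin α = -0.763037, cos α = -0.646355, sin β = -0.775687, cos β = 0.631118, cos(α−β) = 0.183951, d² = 59.303421. Work in radians in the unit-radius frame; every candidate has L = ρ·(t + p + q).
LSL: p² = 2 + d² − 2cos(α−β) + 2d(sin α − sin β) = 61.130345; p = √p² = 7.818590; φ = atan2(cos β − cos α, d + sin α − sin β) = 0.164125 rad; t = (φ − α) mod 2π = 2.437719 rad, q = (β − φ) mod 2π = 5.231258 rad → L = 1.31·(2.437719 + 7.818590 + 5.231258) = 1.31·15.487566 = 20.288712 m
RSR: p² = 2 + d² − 2cos(α−β) + 2d(sin β − sin α) = 60.740690; p = √p² = 7.793631; φ = atan2(cos α − cos β, d − sin α + sin β) = -0.164655 rad; t = (α − φ) mod 2π = 4.174247 rad, q = (φ − β) mod 2π = 0.723147 rad → L = 1.31·(4.174247 + 7.793631 + 0.723147) = 1.31·12.691025 = 16.625243 m
LSR: p² = d² − 2 + 2cos(α−β) + 2d(sin α + sin β) = 33.972297; p = √p² = 5.828576; φ = atan2(−cos α − cos β, d + sin α + sin β) − atan2(−2, p) = 0.333020 rad; t = (φ − α) mod 2π = 2.606614 rad, q = (φ − β) mod 2π = 1.220823 rad → L = 1.31·(2.606614 + 5.828576 + 1.220823) = 1.31·9.656013 = 12.649377 m
RSL: p² = d² − 2 + 2cos(α−β) − 2d(sin α + sin β) = 81.370350; p = √p² = 9.020552; φ = atan2(cos α + cos β, d − sin α − sin β) − atan2(2, p) = -0.219835 rad; t = (α − φ) mod 2π = 4.229427 rad, q = (β − φ) mod 2π = 5.615218 rad → L = 1.31·(4.229427 + 9.020552 + 5.615218) = 1.31·18.865197 = 24.713408 m
RLR: c = (6 − d² + 2cos(α−β) + 2d(sin α − sin β))/8 = -6.592586, |c| > 1 → infeasible
LRL: c = (6 − d² + 2cos(α−β) − 2d(sin α − sin β))/8 = -6.641293, |c| > 1 → infeasible
Shortest: LSR with L = 12.649377 m ≈ 12.6494 m
Convert LSR to answer units (arcs ×180/π): t = 2.606614·180/π = 149.3480°, p = ρ·p = 1.31·5.828576 = 7.6354 m, q = 1.220823·180/π = 69.9480°, L = 12.6494 m.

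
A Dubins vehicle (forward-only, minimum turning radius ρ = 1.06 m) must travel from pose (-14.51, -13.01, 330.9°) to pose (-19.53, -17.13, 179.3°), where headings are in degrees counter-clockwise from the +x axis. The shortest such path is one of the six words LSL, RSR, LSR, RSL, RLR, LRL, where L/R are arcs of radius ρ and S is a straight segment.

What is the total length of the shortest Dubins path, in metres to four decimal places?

Let ψ = atan2(Δy, Δx) = atan2(-4.12, -5.02) = -140.6237° be the start→goal bearing.
Normalize: d = |goal − start| / ρ = 6.494213/1.06 = 6.126616, α = (θ_start − ψ) mod 360° = 111.5237° = 1.946456 rad, β = (θ_goal − ψ) mod 360° = 319.9237° = 5.583722 rad.
Common terms: sin α = 0.930266, cos α = -0.366886, sin β = -0.643807, cos β = 0.765188, cos(α−β) = -0.879649, d² = 37.535422. Work in radians in the unit-radius frame; every candidate has L = ρ·(t + p + q).
LSL: p² = 2 + d² − 2cos(α−β) + 2d(sin α − sin β) = 60.582204; p = √p² = 7.783457; φ = atan2(cos β − cos α, d + sin α − sin β) = 0.145964 rad; t = (φ − α) mod 2π = 4.482694 rad, q = (β − φ) mod 2π = 5.437758 rad → L = 1.06·(4.482694 + 7.783457 + 5.437758) = 1.06·17.703909 = 18.766143 m
RSR: p² = 2 + d² − 2cos(α−β) + 2d(sin β − sin α) = 22.007234; p = √p² = 4.691187; φ = atan2(cos α − cos β, d − sin α + sin β) = -0.243725 rad; t = (α − φ) mod 2π = 2.190181 rad, q = (φ − β) mod 2π = 0.455739 rad → L = 1.06·(2.190181 + 4.691187 + 0.455739) = 1.06·7.337106 = 7.777332 m
LSR: p² = d² − 2 + 2cos(α−β) + 2d(sin α + sin β) = 37.286169; p = √p² = 6.106240; φ = atan2(−cos α − cos β, d + sin α + sin β) − atan2(−2, p) = 0.254494 rad; t = (φ − α) mod 2π = 4.591224 rad, q = (φ − β) mod 2π = 0.953957 rad → L = 1.06·(4.591224 + 6.106240 + 0.953957) = 1.06·11.651421 = 12.350506 m
RSL: p² = d² − 2 + 2cos(α−β) − 2d(sin α + sin β) = 30.266081; p = √p² = 5.501462; φ = atan2(cos α + cos β, d − sin α − sin β) − atan2(2, p) = -0.280591 rad; t = (α − φ) mod 2π = 2.227046 rad, q = (β − φ) mod 2π = 5.864312 rad → L = 1.06·(2.227046 + 5.501462 + 5.864312) = 1.06·13.592820 = 14.408389 m
RLR: c = (6 − d² + 2cos(α−β) + 2d(sin α − sin β))/8 = -1.750904, |c| > 1 → infeasible
LRL: c = (6 − d² + 2cos(α−β) − 2d(sin α − sin β))/8 = -6.572775, |c| > 1 → infeasible
Shortest: RSR with L = 7.777332 m ≈ 7.7773 m

7.7773 m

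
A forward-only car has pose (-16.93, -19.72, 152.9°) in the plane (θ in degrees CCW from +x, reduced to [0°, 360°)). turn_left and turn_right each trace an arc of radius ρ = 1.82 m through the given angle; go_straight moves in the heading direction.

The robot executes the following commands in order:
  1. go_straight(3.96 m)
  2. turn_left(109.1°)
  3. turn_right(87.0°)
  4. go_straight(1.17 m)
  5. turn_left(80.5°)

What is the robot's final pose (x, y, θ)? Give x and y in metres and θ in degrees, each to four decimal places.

set_pose: (x, y, θ) = (-16.9300, -19.7200, 152.9000°), ρ = 1.82
go_straight(3.96): x += 3.96·cos θ, y += 3.96·sin θ → (-20.4552, -17.9160, 152.9000°)
turn_left(109.1°): centre at ρ to the left, rotate +109.1° → (-23.0866, -19.2829, 262.0000°)
turn_right(87.0°): centre at ρ to the right, rotate −87.0° → (-25.0475, -20.8427, 175.0000°)
go_straight(1.17): x += 1.17·cos θ, y += 1.17·sin θ → (-26.2131, -20.7407, 175.0000°)
turn_left(80.5°): centre at ρ to the left, rotate +80.5° → (-28.1337, -22.0981, 255.5000°)

(-28.1337, -22.0981, 255.5000°)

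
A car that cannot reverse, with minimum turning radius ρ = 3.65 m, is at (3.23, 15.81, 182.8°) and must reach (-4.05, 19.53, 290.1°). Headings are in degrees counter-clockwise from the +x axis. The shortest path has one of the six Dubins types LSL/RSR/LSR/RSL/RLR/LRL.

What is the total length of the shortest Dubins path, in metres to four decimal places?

26.6937 m

Let ψ = atan2(Δy, Δx) = atan2(3.72, -7.28) = 152.9335° be the start→goal bearing.
Normalize: d = |goal − start| / ρ = 8.175378/3.65 = 2.239829, α = (θ_start − ψ) mod 360° = 29.8665° = 0.521269 rad, β = (θ_goal − ψ) mod 360° = 137.1665° = 2.394008 rad.
Common terms: sin α = 0.497981, cos α = 0.867188, sin β = 0.679870, cos β = -0.733333, cos(α−β) = -0.297375, d² = 5.016836. Work in radians in the unit-radius frame; every candidate has L = ρ·(t + p + q).
LSL: p² = 2 + d² − 2cos(α−β) + 2d(sin α − sin β) = 6.796788; p = √p² = 2.607065; φ = atan2(cos β − cos α, d + sin α − sin β) = -0.661013 rad; t = (φ − α) mod 2π = 5.100903 rad, q = (β − φ) mod 2π = 3.055020 rad → L = 3.65·(5.100903 + 2.607065 + 3.055020) = 3.65·10.762989 = 39.284908 m
RSR: p² = 2 + d² − 2cos(α−β) + 2d(sin β − sin α) = 8.426384; p = √p² = 2.902823; φ = atan2(cos α − cos β, d − sin α + sin β) = 0.584002 rad; t = (α − φ) mod 2π = 6.220453 rad, q = (φ − β) mod 2π = 4.473179 rad → L = 3.65·(6.220453 + 2.902823 + 4.473179) = 3.65·13.596456 = 49.627064 m
LSR: p² = d² − 2 + 2cos(α−β) + 2d(sin α + sin β) = 7.698458; p = √p² = 2.774609; φ = atan2(−cos α − cos β, d + sin α + sin β) − atan2(−2, p) = 0.585419 rad; t = (φ − α) mod 2π = 0.064150 rad, q = (φ − β) mod 2π = 4.474597 rad → L = 3.65·(0.064150 + 2.774609 + 4.474597) = 3.65·7.313356 = 26.693748 m
RSL: p² = d² − 2 + 2cos(α−β) − 2d(sin α + sin β) = -2.854285 < 0 → infeasible
RLR: c = (6 − d² + 2cos(α−β) + 2d(sin α − sin β))/8 = -0.053298; p = 2π − arccos c = 4.659066 rad; φ = atan2(cos α − cos β, d − sin α + sin β) = 0.584002 rad; t = (α − φ + p/2) mod 2π = 2.266800 rad, q = (α − β − t + p) mod 2π = 0.519527 rad → L = 3.65·(2.266800 + 4.659066 + 0.519527) = 3.65·7.445393 = 27.175685 m
LRL: c = (6 − d² + 2cos(α−β) − 2d(sin α − sin β))/8 = 0.150402; p = 2π − arccos c = 4.863363 rad; φ = atan2(cos β − cos α, d + sin α − sin β) = -0.661013 rad; t = (φ − α + p/2) mod 2π = 1.249400 rad, q = (β − α − t + p) mod 2π = 5.486702 rad → L = 3.65·(1.249400 + 4.863363 + 5.486702) = 3.65·11.599465 = 42.338048 m
Shortest: LSR with L = 26.693748 m ≈ 26.6937 m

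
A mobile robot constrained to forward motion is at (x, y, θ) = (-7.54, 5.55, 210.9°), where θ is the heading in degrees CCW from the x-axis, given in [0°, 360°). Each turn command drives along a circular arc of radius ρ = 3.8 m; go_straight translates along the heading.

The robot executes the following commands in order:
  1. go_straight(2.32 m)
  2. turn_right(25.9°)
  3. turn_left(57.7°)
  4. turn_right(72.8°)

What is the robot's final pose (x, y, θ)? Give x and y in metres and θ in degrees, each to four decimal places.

(-18.2397, -0.2072, 169.9000°)

set_pose: (x, y, θ) = (-7.5400, 5.5500, 210.9000°), ρ = 3.8
go_straight(2.32): x += 2.32·cos θ, y += 2.32·sin θ → (-9.5307, 4.3586, 210.9000°)
turn_right(25.9°): centre at ρ to the right, rotate −25.9° → (-11.1510, 3.8337, 185.0000°)
turn_left(57.7°): centre at ρ to the left, rotate +57.7° → (-14.1965, 1.7910, 242.7000°)
turn_right(72.8°): centre at ρ to the right, rotate −72.8° → (-18.2397, -0.2072, 169.9000°)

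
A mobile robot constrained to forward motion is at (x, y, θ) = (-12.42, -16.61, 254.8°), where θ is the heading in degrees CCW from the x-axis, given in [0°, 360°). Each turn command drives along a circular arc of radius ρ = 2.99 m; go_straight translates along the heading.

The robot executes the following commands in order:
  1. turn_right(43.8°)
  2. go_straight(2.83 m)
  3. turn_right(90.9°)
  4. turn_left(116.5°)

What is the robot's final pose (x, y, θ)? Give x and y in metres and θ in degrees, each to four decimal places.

(-25.4010, -18.6367, 236.6000°)

set_pose: (x, y, θ) = (-12.4200, -16.6100, 254.8000°), ρ = 2.99
turn_right(43.8°): centre at ρ to the right, rotate −43.8° → (-13.7654, -18.3890, 211.0000°)
go_straight(2.83): x += 2.83·cos θ, y += 2.83·sin θ → (-16.1912, -19.8465, 211.0000°)
turn_right(90.9°): centre at ρ to the right, rotate −90.9° → (-20.3180, -18.7831, 120.1000°)
turn_left(116.5°): centre at ρ to the left, rotate +116.5° → (-25.4010, -18.6367, 236.6000°)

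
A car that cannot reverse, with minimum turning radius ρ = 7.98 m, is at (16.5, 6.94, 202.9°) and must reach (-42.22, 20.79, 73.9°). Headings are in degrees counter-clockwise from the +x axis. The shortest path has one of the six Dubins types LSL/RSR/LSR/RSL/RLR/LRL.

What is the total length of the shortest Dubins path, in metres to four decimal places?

66.1057 m

Let ψ = atan2(Δy, Δx) = atan2(13.85, -58.72) = 166.7285° be the start→goal bearing.
Normalize: d = |goal − start| / ρ = 60.331260/7.98 = 7.560308, α = (θ_start − ψ) mod 360° = 36.1715° = 0.631312 rad, β = (θ_goal − ψ) mod 360° = 267.1715° = 4.663023 rad.
Common terms: sin α = 0.590204, cos α = 0.807254, sin β = -0.998782, cos β = -0.049346, cos(α−β) = -0.629320, d² = 57.158261. Work in radians in the unit-radius frame; every candidate has L = ρ·(t + p + q).
LSL: p² = 2 + d² − 2cos(α−β) + 2d(sin α − sin β) = 84.443352; p = √p² = 9.189306; φ = atan2(cos β − cos α, d + sin α − sin β) = -0.093353 rad; t = (φ − α) mod 2π = 5.558521 rad, q = (β − φ) mod 2π = 4.756375 rad → L = 7.98·(5.558521 + 9.189306 + 4.756375) = 7.98·19.504202 = 155.643534 m
RSR: p² = 2 + d² − 2cos(α−β) + 2d(sin β − sin α) = 36.390451; p = √p² = 6.032450; φ = atan2(cos α − cos β, d − sin α + sin β) = 0.142480 rad; t = (α − φ) mod 2π = 0.488832 rad, q = (φ − β) mod 2π = 1.762643 rad → L = 7.98·(0.488832 + 6.032450 + 1.762643) = 7.98·8.283925 = 66.105718 m
LSR: p² = d² − 2 + 2cos(α−β) + 2d(sin α + sin β) = 47.721679; p = √p² = 6.908088; φ = atan2(−cos α − cos β, d + sin α + sin β) − atan2(−2, p) = 0.176229 rad; t = (φ − α) mod 2π = 5.828103 rad, q = (φ − β) mod 2π = 1.796392 rad → L = 7.98·(5.828103 + 6.908088 + 1.796392) = 7.98·14.532583 = 115.970009 m
RSL: p² = d² − 2 + 2cos(α−β) − 2d(sin α + sin β) = 60.077561; p = √p² = 7.750972; φ = atan2(cos α + cos β, d − sin α − sin β) − atan2(2, p) = -0.157701 rad; t = (α − φ) mod 2π = 0.789013 rad, q = (β − φ) mod 2π = 4.820723 rad → L = 7.98·(0.789013 + 7.750972 + 4.820723) = 7.98·13.360708 = 106.618449 m
RLR: c = (6 − d² + 2cos(α−β) + 2d(sin α − sin β))/8 = -3.548806, |c| > 1 → infeasible
LRL: c = (6 − d² + 2cos(α−β) − 2d(sin α − sin β))/8 = -9.555419, |c| > 1 → infeasible
Shortest: RSR with L = 66.105718 m ≈ 66.1057 m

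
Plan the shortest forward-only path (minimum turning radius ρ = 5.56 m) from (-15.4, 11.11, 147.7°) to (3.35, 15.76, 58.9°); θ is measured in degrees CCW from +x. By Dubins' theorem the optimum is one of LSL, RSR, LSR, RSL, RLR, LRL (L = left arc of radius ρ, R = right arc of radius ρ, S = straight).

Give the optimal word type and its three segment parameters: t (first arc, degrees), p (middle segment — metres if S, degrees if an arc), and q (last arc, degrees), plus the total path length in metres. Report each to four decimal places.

RSL: t = 211.2044°, p = 2.3897 m, q = 122.4044°, L = 34.7632 m

Let ψ = atan2(Δy, Δx) = atan2(4.65, 18.75) = 13.9283° be the start→goal bearing.
Normalize: d = |goal − start| / ρ = 19.317997/5.56 = 3.474460, α = (θ_start − ψ) mod 360° = 133.7717° = 2.334756 rad, β = (θ_goal − ψ) mod 360° = 44.9717° = 0.784904 rad.
Common terms: sin α = 0.722103, cos α = -0.691786, sin β = 0.706757, cos β = 0.707456, cos(α−β) = 0.020942, d² = 12.071871. Work in radians in the unit-radius frame; every candidate has L = ρ·(t + p + q).
LSL: p² = 2 + d² − 2cos(α−β) + 2d(sin α − sin β) = 14.136622; p = √p² = 3.759870; φ = atan2(cos β − cos α, d + sin α − sin β) = 0.381326 rad; t = (φ − α) mod 2π = 4.329756 rad, q = (β − φ) mod 2π = 0.403577 rad → L = 5.56·(4.329756 + 3.759870 + 0.403577) = 5.56·8.493203 = 47.222208 m
RSR: p² = 2 + d² − 2cos(α−β) + 2d(sin β − sin α) = 13.923351; p = √p² = 3.731401; φ = atan2(cos α − cos β, d − sin α + sin β) = -0.384387 rad; t = (α − φ) mod 2π = 2.719143 rad, q = (φ − β) mod 2π = 5.113894 rad → L = 5.56·(2.719143 + 3.731401 + 5.113894) = 5.56·11.564438 = 64.298277 m
LSR: p² = d² − 2 + 2cos(α−β) + 2d(sin α + sin β) = 20.042786; p = √p² = 4.476917; φ = atan2(−cos α − cos β, d + sin α + sin β) − atan2(−2, p) = 0.416940 rad; t = (φ − α) mod 2π = 4.365370 rad, q = (φ − β) mod 2π = 5.915222 rad → L = 5.56·(4.365370 + 4.476917 + 5.915222) = 5.56·14.757509 = 82.051750 m
RSL: p² = d² − 2 + 2cos(α−β) − 2d(sin α + sin β) = 0.184727; p = √p² = 0.429798; φ = atan2(cos α + cos β, d − sin α − sin β) − atan2(2, p) = -1.351456 rad; t = (α − φ) mod 2π = 3.686212 rad, q = (β − φ) mod 2π = 2.136360 rad → L = 5.56·(3.686212 + 0.429798 + 2.136360) = 5.56·6.252370 = 34.763177 m
RLR: c = (6 − d² + 2cos(α−β) + 2d(sin α − sin β))/8 = -0.740419; p = 2π − arccos c = 3.878696 rad; φ = atan2(cos α − cos β, d − sin α + sin β) = -0.384387 rad; t = (α − φ + p/2) mod 2π = 4.658491 rad, q = (α − β − t + p) mod 2π = 0.770057 rad → L = 5.56·(4.658491 + 3.878696 + 0.770057) = 5.56·9.307244 = 51.748275 m
LRL: c = (6 − d² + 2cos(α−β) − 2d(sin α − sin β))/8 = -0.767078; p = 2π − arccos c = 3.838115 rad; φ = atan2(cos β − cos α, d + sin α − sin β) = 0.381326 rad; t = (φ − α + p/2) mod 2π = 6.248813 rad, q = (β − α − t + p) mod 2π = 2.322635 rad → L = 5.56·(6.248813 + 3.838115 + 2.322635) = 5.56·12.409564 = 68.997173 m
Shortest: RSL with L = 34.763177 m ≈ 34.7632 m
Convert RSL to answer units (arcs ×180/π): t = 3.686212·180/π = 211.2044°, p = ρ·p = 5.56·0.429798 = 2.3897 m, q = 2.136360·180/π = 122.4044°, L = 34.7632 m.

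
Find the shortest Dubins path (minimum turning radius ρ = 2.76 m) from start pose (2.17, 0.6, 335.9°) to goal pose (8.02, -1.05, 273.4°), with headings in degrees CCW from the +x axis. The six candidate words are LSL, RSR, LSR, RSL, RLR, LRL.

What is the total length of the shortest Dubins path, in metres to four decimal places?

Let ψ = atan2(Δy, Δx) = atan2(-1.65, 5.85) = -15.7512° be the start→goal bearing.
Normalize: d = |goal − start| / ρ = 6.078240/2.76 = 2.202261, α = (θ_start − ψ) mod 360° = 351.6512° = 6.137471 rad, β = (θ_goal − ψ) mod 360° = 289.1512° = 5.046640 rad.
Common terms: sin α = -0.145199, cos α = 0.989402, sin β = -0.944656, cos β = 0.328062, cos(α−β) = 0.461749, d² = 4.849953. Work in radians in the unit-radius frame; every candidate has L = ρ·(t + p + q).
LSL: p² = 2 + d² − 2cos(α−β) + 2d(sin α − sin β) = 9.447681; p = √p² = 3.073708; φ = atan2(cos β − cos α, d + sin α − sin β) = -0.216856 rad; t = (φ − α) mod 2π = 6.212044 rad, q = (β − φ) mod 2π = 5.263496 rad → L = 2.76·(6.212044 + 3.073708 + 5.263496) = 2.76·14.549248 = 40.155924 m
RSR: p² = 2 + d² − 2cos(α−β) + 2d(sin β − sin α) = 2.405230; p = √p² = 1.550881; φ = atan2(cos α − cos β, d − sin α + sin β) = 0.440541 rad; t = (α − φ) mod 2π = 5.696929 rad, q = (φ − β) mod 2π = 1.677087 rad → L = 2.76·(5.696929 + 1.550881 + 1.677087) = 2.76·8.924897 = 24.632715 m
LSR: p² = d² − 2 + 2cos(α−β) + 2d(sin α + sin β) = -1.026843 < 0 → infeasible
RSL: p² = d² − 2 + 2cos(α−β) − 2d(sin α + sin β) = 8.573743; p = √p² = 2.928095; φ = atan2(cos α + cos β, d − sin α − sin β) − atan2(2, p) = -0.218583 rad; t = (α − φ) mod 2π = 0.072868 rad, q = (β − φ) mod 2π = 5.265223 rad → L = 2.76·(0.072868 + 2.928095 + 5.265223) = 2.76·8.266187 = 22.814676 m
RLR: c = (6 − d² + 2cos(α−β) + 2d(sin α − sin β))/8 = 0.699346; p = 2π − arccos c = 5.486871 rad; φ = atan2(cos α − cos β, d − sin α + sin β) = 0.440541 rad; t = (α − φ + p/2) mod 2π = 2.157180 rad, q = (α − β − t + p) mod 2π = 4.420522 rad → L = 2.76·(2.157180 + 5.486871 + 4.420522) = 2.76·12.064574 = 33.298223 m
LRL: c = (6 − d² + 2cos(α−β) − 2d(sin α − sin β))/8 = -0.180960; p = 2π − arccos c = 4.530426 rad; φ = atan2(cos β − cos α, d + sin α − sin β) = -0.216856 rad; t = (φ − α + p/2) mod 2π = 2.194072 rad, q = (β − α − t + p) mod 2π = 1.245524 rad → L = 2.76·(2.194072 + 4.530426 + 1.245524) = 2.76·7.970022 = 21.997261 m
Shortest: LRL with L = 21.997261 m ≈ 21.9973 m

21.9973 m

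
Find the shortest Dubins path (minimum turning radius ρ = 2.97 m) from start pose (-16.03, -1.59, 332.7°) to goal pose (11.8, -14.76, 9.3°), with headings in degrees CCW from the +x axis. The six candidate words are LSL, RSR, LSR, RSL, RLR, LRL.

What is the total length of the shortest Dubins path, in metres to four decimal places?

Let ψ = atan2(Δy, Δx) = atan2(-13.17, 27.83) = -25.3249° be the start→goal bearing.
Normalize: d = |goal − start| / ρ = 30.788923/2.97 = 10.366641, α = (θ_start − ψ) mod 360° = 358.0249° = 6.248714 rad, β = (θ_goal − ψ) mod 360° = 34.6249° = 0.604319 rad.
Common terms: sin α = -0.034465, cos α = 0.999406, sin β = 0.568202, cos β = 0.822889, cos(α−β) = 0.802817, d² = 107.467243. Work in radians in the unit-radius frame; every candidate has L = ρ·(t + p + q).
LSL: p² = 2 + d² − 2cos(α−β) + 2d(sin α − sin β) = 95.366354; p = √p² = 9.765570; φ = atan2(cos β − cos α, d + sin α − sin β) = -0.018076 rad; t = (φ − α) mod 2π = 0.016395 rad, q = (β − φ) mod 2π = 0.622395 rad → L = 2.97·(0.016395 + 9.765570 + 0.622395) = 2.97·10.404360 = 30.900950 m
RSR: p² = 2 + d² − 2cos(α−β) + 2d(sin β − sin α) = 120.356862; p = √p² = 10.970727; φ = atan2(cos α − cos β, d − sin α + sin β) = 0.016090 rad; t = (α − φ) mod 2π = 6.232623 rad, q = (φ − β) mod 2π = 5.694957 rad → L = 2.97·(6.232623 + 10.970727 + 5.694957) = 2.97·22.898308 = 68.007974 m
LSR: p² = d² − 2 + 2cos(α−β) + 2d(sin α + sin β) = 118.139003; p = √p² = 10.869177; φ = atan2(−cos α − cos β, d + sin α + sin β) − atan2(−2, p) = 0.016326 rad; t = (φ − α) mod 2π = 0.050797 rad, q = (φ − β) mod 2π = 5.695192 rad → L = 2.97·(0.050797 + 10.869177 + 5.695192) = 2.97·16.615166 = 49.347042 m
RSL: p² = d² − 2 + 2cos(α−β) − 2d(sin α + sin β) = 96.006752; p = √p² = 9.798304; φ = atan2(cos α + cos β, d − sin α − sin β) − atan2(2, p) = -0.018104 rad; t = (α − φ) mod 2π = 6.266818 rad, q = (β − φ) mod 2π = 0.622423 rad → L = 2.97·(6.266818 + 9.798304 + 0.622423) = 2.97·16.687544 = 49.562006 m
RLR: c = (6 − d² + 2cos(α−β) + 2d(sin α − sin β))/8 = -14.044608, |c| > 1 → infeasible
LRL: c = (6 − d² + 2cos(α−β) − 2d(sin α − sin β))/8 = -10.920794, |c| > 1 → infeasible
Shortest: LSL with L = 30.900950 m ≈ 30.9010 m

30.9010 m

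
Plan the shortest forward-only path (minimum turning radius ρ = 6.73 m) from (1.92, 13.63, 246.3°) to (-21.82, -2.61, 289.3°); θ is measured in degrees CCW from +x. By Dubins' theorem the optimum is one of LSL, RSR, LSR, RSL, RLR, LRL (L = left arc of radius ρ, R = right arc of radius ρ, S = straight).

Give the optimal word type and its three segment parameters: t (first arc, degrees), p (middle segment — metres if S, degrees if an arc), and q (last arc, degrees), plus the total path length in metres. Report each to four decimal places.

RSL: t = 52.1150°, p = 14.9810 m, q = 95.1150°, L = 32.2747 m

Let ψ = atan2(Δy, Δx) = atan2(-16.24, -23.74) = -145.6248° be the start→goal bearing.
Normalize: d = |goal − start| / ρ = 28.763261/6.73 = 4.273887, α = (θ_start − ψ) mod 360° = 31.9248° = 0.557194 rad, β = (θ_goal − ψ) mod 360° = 74.9248° = 1.307685 rad.
Common terms: sin α = 0.528806, cos α = 0.848742, sin β = 0.965586, cos β = 0.260086, cos(α−β) = 0.731354, d² = 18.266112. Work in radians in the unit-radius frame; every candidate has L = ρ·(t + p + q).
LSL: p² = 2 + d² − 2cos(α−β) + 2d(sin α − sin β) = 15.069916; p = √p² = 3.881999; φ = atan2(cos β − cos α, d + sin α − sin β) = -0.152225 rad; t = (φ − α) mod 2π = 5.573767 rad, q = (β − φ) mod 2π = 1.459910 rad → L = 6.73·(5.573767 + 3.881999 + 1.459910) = 6.73·10.915676 = 73.462499 m
RSR: p² = 2 + d² − 2cos(α−β) + 2d(sin β − sin α) = 22.536894; p = √p² = 4.747304; φ = atan2(cos α − cos β, d − sin α + sin β) = 0.124318 rad; t = (α − φ) mod 2π = 0.432876 rad, q = (φ − β) mod 2π = 5.099818 rad → L = 6.73·(0.432876 + 4.747304 + 5.099818) = 6.73·10.279998 = 69.184384 m
LSR: p² = d² − 2 + 2cos(α−β) + 2d(sin α + sin β) = 30.502545; p = √p² = 5.522911; φ = atan2(−cos α − cos β, d + sin α + sin β) − atan2(−2, p) = 0.157526 rad; t = (φ − α) mod 2π = 5.883518 rad, q = (φ − β) mod 2π = 5.133026 rad → L = 6.73·(5.883518 + 5.522911 + 5.133026) = 6.73·16.539455 = 111.310530 m
RSL: p² = d² − 2 + 2cos(α−β) − 2d(sin α + sin β) = 4.955094; p = √p² = 2.226004; φ = atan2(cos α + cos β, d − sin α − sin β) − atan2(2, p) = -0.352385 rad; t = (α − φ) mod 2π = 0.909578 rad, q = (β − φ) mod 2π = 1.660070 rad → L = 6.73·(0.909578 + 2.226004 + 1.660070) = 6.73·4.795653 = 32.274742 m
RLR: c = (6 − d² + 2cos(α−β) + 2d(sin α − sin β))/8 = -1.817112, |c| > 1 → infeasible
LRL: c = (6 − d² + 2cos(α−β) − 2d(sin α − sin β))/8 = -0.883740; p = 2π − arccos c = 3.628595 rad; φ = atan2(cos β − cos α, d + sin α − sin β) = -0.152225 rad; t = (φ − α + p/2) mod 2π = 1.104879 rad, q = (β − α − t + p) mod 2π = 3.274208 rad → L = 6.73·(1.104879 + 3.628595 + 3.274208) = 6.73·8.007682 = 53.891702 m
Shortest: RSL with L = 32.274742 m ≈ 32.2747 m
Convert RSL to answer units (arcs ×180/π): t = 0.909578·180/π = 52.1150°, p = ρ·p = 6.73·2.226004 = 14.9810 m, q = 1.660070·180/π = 95.1150°, L = 32.2747 m.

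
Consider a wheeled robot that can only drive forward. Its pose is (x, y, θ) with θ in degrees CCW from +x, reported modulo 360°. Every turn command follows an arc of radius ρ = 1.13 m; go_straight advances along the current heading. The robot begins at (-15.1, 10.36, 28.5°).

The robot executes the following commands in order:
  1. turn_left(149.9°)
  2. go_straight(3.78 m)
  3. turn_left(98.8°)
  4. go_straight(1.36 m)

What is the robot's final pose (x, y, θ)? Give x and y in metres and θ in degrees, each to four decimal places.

set_pose: (x, y, θ) = (-15.1000, 10.3600, 28.5000°), ρ = 1.13
turn_left(149.9°): centre at ρ to the left, rotate +149.9° → (-15.6076, 12.4826, 178.4000°)
go_straight(3.78): x += 3.78·cos θ, y += 3.78·sin θ → (-19.3862, 12.5882, 178.4000°)
turn_left(98.8°): centre at ρ to the left, rotate +98.8° → (-20.5388, 11.3170, 277.2000°)
go_straight(1.36): x += 1.36·cos θ, y += 1.36·sin θ → (-20.3684, 9.9677, 277.2000°)

(-20.3684, 9.9677, 277.2000°)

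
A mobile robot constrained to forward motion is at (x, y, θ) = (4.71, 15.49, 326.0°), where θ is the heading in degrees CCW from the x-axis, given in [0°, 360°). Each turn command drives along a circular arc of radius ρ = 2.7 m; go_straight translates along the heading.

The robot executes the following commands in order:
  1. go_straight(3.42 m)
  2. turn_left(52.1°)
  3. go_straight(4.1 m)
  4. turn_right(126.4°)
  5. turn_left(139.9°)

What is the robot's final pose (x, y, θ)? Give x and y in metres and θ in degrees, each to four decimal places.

set_pose: (x, y, θ) = (4.7100, 15.4900, 326.0000°), ρ = 2.7
go_straight(3.42): x += 3.42·cos θ, y += 3.42·sin θ → (7.5453, 13.5776, 326.0000°)
turn_left(52.1°): centre at ρ to the left, rotate +52.1° → (9.8940, 13.2496, 378.1000° ≡ 18.1000°)
go_straight(4.1): x += 4.1·cos θ, y += 4.1·sin θ → (13.7911, 14.5233, 18.1000°)
turn_right(126.4°): centre at ρ to the right, rotate −126.4° → (17.1933, 11.1092, -108.3000° ≡ 251.7000°)
turn_left(139.9°): centre at ρ to the left, rotate +139.9° → (21.1716, 7.9617, 391.6000° ≡ 31.6000°)

(21.1716, 7.9617, 31.6000°)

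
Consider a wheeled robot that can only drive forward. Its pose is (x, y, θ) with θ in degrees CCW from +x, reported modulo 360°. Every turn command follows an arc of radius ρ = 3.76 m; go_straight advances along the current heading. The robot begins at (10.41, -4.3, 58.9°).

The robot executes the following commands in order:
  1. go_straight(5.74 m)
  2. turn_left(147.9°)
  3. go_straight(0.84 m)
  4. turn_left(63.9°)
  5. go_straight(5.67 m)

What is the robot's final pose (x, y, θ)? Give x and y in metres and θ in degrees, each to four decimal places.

(5.7151, -3.5371, 270.7000°)

set_pose: (x, y, θ) = (10.4100, -4.3000, 58.9000°), ρ = 3.76
go_straight(5.74): x += 5.74·cos θ, y += 5.74·sin θ → (13.3749, 0.6150, 58.9000°)
turn_left(147.9°): centre at ρ to the left, rotate +147.9° → (8.4600, 5.9133, 206.8000°)
go_straight(0.84): x += 0.84·cos θ, y += 0.84·sin θ → (7.7103, 5.5345, 206.8000°)
turn_left(63.9°): centre at ρ to the left, rotate +63.9° → (5.6458, 2.1325, 270.7000°)
go_straight(5.67): x += 5.67·cos θ, y += 5.67·sin θ → (5.7151, -3.5371, 270.7000°)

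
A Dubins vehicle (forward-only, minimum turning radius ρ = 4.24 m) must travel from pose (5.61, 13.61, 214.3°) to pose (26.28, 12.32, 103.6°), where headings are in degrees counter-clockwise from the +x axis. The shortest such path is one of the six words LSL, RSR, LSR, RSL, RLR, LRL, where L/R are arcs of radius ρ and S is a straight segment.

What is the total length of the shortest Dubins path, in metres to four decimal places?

32.6603 m

Let ψ = atan2(Δy, Δx) = atan2(-1.29, 20.67) = -3.5712° be the start→goal bearing.
Normalize: d = |goal − start| / ρ = 20.710215/4.24 = 4.884485, α = (θ_start − ψ) mod 360° = 217.8712° = 3.802569 rad, β = (θ_goal − ψ) mod 360° = 107.1712° = 1.870490 rad.
Common terms: sin α = -0.613888, cos α = -0.789393, sin β = 0.955427, cos β = -0.295227, cos(α−β) = -0.353475, d² = 23.858190. Work in radians in the unit-radius frame; every candidate has L = ρ·(t + p + q).
LSL: p² = 2 + d² − 2cos(α−β) + 2d(sin α − sin β) = 11.234550; p = √p² = 3.351798; φ = atan2(cos β − cos α, d + sin α − sin β) = 0.147973 rad; t = (φ − α) mod 2π = 2.628589 rad, q = (β − φ) mod 2π = 1.722517 rad → L = 4.24·(2.628589 + 3.351798 + 1.722517) = 4.24·7.702904 = 32.660312 m
RSR: p² = 2 + d² − 2cos(α−β) + 2d(sin β − sin α) = 41.895730; p = √p² = 6.472691; φ = atan2(cos α − cos β, d − sin α + sin β) = -0.076421 rad; t = (α − φ) mod 2π = 3.878990 rad, q = (φ − β) mod 2π = 4.336275 rad → L = 4.24·(3.878990 + 6.472691 + 4.336275) = 4.24·14.687956 = 62.276933 m
LSR: p² = d² − 2 + 2cos(α−β) + 2d(sin α + sin β) = 24.487727; p = √p² = 4.948508; φ = atan2(−cos α − cos β, d + sin α + sin β) − atan2(−2, p) = 0.588726 rad; t = (φ − α) mod 2π = 3.069343 rad, q = (φ − β) mod 2π = 5.001422 rad → L = 4.24·(3.069343 + 4.948508 + 5.001422) = 4.24·13.019272 = 55.201715 m
RSL: p² = d² − 2 + 2cos(α−β) − 2d(sin α + sin β) = 17.814755; p = √p² = 4.220753; φ = atan2(cos α + cos β, d − sin α − sin β) − atan2(2, p) = -0.676870 rad; t = (α − φ) mod 2π = 4.479439 rad, q = (β − φ) mod 2π = 2.547360 rad → L = 4.24·(4.479439 + 4.220753 + 2.547360) = 4.24·11.247551 = 47.689618 m
RLR: c = (6 − d² + 2cos(α−β) + 2d(sin α − sin β))/8 = -4.236966, |c| > 1 → infeasible
LRL: c = (6 − d² + 2cos(α−β) − 2d(sin α − sin β))/8 = -0.404319; p = 2π − arccos c = 4.296155 rad; φ = atan2(cos β − cos α, d + sin α − sin β) = 0.147973 rad; t = (φ − α + p/2) mod 2π = 4.776666 rad, q = (β − α − t + p) mod 2π = 3.870595 rad → L = 4.24·(4.776666 + 4.296155 + 3.870595) = 4.24·12.943416 = 54.880084 m
Shortest: LSL with L = 32.660312 m ≈ 32.6603 m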